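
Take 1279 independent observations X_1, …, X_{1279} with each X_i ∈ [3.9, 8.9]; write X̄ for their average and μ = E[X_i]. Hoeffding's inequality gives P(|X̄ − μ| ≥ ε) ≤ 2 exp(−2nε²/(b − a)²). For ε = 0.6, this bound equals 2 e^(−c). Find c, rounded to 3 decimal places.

36.835

c = 2nε²/(b − a)² = 2·1279·0.6² / 5² = 36.8352.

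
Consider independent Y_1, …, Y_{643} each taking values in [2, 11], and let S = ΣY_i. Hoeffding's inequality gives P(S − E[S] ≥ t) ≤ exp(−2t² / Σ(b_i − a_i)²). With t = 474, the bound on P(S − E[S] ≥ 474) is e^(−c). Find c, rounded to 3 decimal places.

Σ(b_i − a_i)² = 643·(9)² = 52083.
c = 2t²/52083 = 2·474²/52083 = 8.6276.

8.628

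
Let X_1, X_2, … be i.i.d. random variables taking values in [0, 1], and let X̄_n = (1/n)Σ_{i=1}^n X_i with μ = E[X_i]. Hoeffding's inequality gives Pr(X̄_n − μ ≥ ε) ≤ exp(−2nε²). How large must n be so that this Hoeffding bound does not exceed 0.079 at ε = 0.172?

43

Require exp(−2nε²) ≤ 0.079, i.e. 2nε² ≥ ln(1/0.079) = 2.538307.
So n ≥ 2.538307 / (2·0.172²) = 42.900.
The smallest integer n is 43.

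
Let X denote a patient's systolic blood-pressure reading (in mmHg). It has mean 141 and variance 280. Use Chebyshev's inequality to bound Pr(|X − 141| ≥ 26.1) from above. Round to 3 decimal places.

Chebyshev: Pr(|X − μ| ≥ t) ≤ Var(X)/t².
Bound = 280 / 681.21 = 0.4110.

0.411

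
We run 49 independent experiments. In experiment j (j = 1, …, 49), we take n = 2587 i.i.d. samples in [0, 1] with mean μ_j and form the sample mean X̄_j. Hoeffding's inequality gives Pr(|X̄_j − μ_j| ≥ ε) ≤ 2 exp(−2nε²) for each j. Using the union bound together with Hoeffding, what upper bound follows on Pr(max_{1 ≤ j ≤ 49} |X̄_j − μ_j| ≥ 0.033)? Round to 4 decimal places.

Per-experiment Hoeffding bound: 2·exp(−2·2587·0.033²) = 2·exp(−5.63449) = 0.007145.
Union bound over 49 events: 49·0.007145 = 0.35011.

0.3501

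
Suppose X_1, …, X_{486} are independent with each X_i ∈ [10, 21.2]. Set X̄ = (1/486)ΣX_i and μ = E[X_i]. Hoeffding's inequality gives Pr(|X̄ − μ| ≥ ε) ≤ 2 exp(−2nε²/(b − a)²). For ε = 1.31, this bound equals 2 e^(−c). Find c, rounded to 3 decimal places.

13.298

c = 2nε²/(b − a)² = 2·486·1.31² / 11.2² = 13.2976.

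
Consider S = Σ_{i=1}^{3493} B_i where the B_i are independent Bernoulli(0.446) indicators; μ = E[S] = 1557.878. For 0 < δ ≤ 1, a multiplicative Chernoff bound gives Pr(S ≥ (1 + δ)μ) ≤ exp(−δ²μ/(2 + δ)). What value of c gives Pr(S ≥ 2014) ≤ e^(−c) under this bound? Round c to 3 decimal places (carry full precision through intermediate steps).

58.246

Write 2014 = (1 + δ)μ, so δ = 2014/1557.878 − 1 = 0.2927842…
Then the exponent is δ²μ/(2 + δ) = (2014 − μ)² / (μ·(2 + δ)) = 58.245908.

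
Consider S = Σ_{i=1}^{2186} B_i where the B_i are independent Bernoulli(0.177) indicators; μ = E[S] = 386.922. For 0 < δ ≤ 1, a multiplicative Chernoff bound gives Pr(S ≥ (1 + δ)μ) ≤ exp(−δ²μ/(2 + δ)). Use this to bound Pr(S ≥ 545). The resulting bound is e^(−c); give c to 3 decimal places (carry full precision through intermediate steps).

26.814

Write 545 = (1 + δ)μ, so δ = 545/386.922 − 1 = 0.4085526…
Then the exponent is δ²μ/(2 + δ) = (545 − μ)² / (μ·(2 + δ)) = 26.814105.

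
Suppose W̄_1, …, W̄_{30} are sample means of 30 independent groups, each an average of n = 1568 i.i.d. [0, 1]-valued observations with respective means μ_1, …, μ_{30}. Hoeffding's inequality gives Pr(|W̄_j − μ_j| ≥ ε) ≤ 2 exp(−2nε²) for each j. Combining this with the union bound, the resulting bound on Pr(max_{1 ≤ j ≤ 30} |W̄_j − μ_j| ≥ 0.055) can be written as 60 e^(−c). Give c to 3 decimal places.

9.486

Union bound over the 30 events: Pr(max_{1 ≤ j ≤ 30} |W̄_j − μ_j| ≥ 0.055) ≤ 30·2·exp(−2nε²) = 60 exp(−2·1568·0.055²).
So c = 2·1568·0.055² = 9.4864.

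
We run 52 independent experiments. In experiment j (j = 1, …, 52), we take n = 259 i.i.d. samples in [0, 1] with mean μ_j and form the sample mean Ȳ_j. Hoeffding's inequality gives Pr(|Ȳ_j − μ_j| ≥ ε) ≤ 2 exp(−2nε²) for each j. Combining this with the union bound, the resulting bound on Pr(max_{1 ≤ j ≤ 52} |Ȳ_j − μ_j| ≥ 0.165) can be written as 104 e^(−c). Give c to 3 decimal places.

14.103

Union bound over the 52 events: Pr(max_{1 ≤ j ≤ 52} |Ȳ_j − μ_j| ≥ 0.165) ≤ 52·2·exp(−2nε²) = 104 exp(−2·259·0.165²).
So c = 2·259·0.165² = 14.1026.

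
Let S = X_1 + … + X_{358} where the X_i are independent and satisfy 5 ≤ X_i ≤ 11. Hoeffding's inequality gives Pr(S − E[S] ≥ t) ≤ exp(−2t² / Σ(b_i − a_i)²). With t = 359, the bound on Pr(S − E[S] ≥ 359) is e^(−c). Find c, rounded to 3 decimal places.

Σ(b_i − a_i)² = 358·(6)² = 12888.
c = 2t²/12888 = 2·359²/12888 = 20.0002.

20.000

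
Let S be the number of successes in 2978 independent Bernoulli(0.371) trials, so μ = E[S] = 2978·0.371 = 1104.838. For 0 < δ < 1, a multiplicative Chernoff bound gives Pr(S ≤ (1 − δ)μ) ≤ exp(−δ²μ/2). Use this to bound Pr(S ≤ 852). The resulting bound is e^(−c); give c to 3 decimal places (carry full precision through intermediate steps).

28.931

Write 852 = (1 − δ)μ, so δ = 1 − 852/1104.838 = 0.2288462…
Then the exponent is δ²μ/2 = (μ − 852)²/(2μ) = 28.930510.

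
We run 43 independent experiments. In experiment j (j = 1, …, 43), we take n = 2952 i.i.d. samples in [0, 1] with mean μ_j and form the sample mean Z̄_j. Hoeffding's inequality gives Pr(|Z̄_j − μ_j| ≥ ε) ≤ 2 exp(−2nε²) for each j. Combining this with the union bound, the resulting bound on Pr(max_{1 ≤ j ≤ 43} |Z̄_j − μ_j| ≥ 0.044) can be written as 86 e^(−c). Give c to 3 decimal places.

Union bound over the 43 events: Pr(max_{1 ≤ j ≤ 43} |Z̄_j − μ_j| ≥ 0.044) ≤ 43·2·exp(−2nε²) = 86 exp(−2·2952·0.044²).
So c = 2·2952·0.044² = 11.4301.

11.430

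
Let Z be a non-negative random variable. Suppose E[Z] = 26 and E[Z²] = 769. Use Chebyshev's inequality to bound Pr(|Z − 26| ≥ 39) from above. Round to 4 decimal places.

0.0611

Var(Z) = E[Z²] − (E[Z])² = 769 − 676 = 93.
Chebyshev's inequality: Pr(|Z − μ| ≥ t) ≤ Var(Z)/t² = 93/1521 = 0.0611.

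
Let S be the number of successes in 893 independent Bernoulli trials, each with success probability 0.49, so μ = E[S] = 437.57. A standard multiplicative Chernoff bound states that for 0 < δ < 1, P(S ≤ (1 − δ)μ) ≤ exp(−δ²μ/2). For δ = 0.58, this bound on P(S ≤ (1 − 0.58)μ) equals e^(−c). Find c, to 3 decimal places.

c = δ²μ/2 = 0.58²·437.57/2 = 73.5993.

73.599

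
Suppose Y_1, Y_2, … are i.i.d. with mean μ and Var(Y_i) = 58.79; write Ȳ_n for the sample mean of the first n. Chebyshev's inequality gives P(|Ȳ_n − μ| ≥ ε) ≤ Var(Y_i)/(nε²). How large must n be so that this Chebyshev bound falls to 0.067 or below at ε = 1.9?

Require 58.79/(n·1.9²) ≤ 0.067, i.e. n ≥ 58.79/(0.067·1.9²) = 243.064.
The smallest integer n is 244.

244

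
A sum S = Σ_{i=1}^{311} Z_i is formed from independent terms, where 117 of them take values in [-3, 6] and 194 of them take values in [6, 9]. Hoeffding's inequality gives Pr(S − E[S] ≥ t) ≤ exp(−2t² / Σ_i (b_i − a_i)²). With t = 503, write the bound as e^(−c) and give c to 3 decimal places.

Σ(b_i − a_i)² = 117·9² + 194·3² = 11223.
c = 2t² / 11223 = 2·503² / 11223 = 45.0876.

45.088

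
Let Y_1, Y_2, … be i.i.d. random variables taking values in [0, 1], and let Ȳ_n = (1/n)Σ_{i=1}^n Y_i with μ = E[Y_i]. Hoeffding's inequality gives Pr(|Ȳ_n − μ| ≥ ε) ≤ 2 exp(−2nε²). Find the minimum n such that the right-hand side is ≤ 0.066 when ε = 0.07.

349

Require 2·exp(−2nε²) ≤ 0.066, i.e. 2nε² ≥ ln(2/0.066) = 3.411248.
So n ≥ 3.411248 / (2·0.07²) = 348.087.
The smallest integer n is 349.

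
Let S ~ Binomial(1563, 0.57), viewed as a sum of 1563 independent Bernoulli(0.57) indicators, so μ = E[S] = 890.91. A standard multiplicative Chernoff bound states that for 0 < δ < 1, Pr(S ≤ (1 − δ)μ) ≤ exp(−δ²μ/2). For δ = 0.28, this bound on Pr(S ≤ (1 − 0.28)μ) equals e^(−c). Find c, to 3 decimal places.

34.924

c = δ²μ/2 = 0.28²·890.91/2 = 34.9237.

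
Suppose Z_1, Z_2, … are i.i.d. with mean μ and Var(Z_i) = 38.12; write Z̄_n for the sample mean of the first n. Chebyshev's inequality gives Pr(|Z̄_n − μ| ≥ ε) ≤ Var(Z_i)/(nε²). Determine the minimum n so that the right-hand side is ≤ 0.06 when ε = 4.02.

Require 38.12/(n·4.02²) ≤ 0.06, i.e. n ≥ 38.12/(0.06·4.02²) = 39.314.
The smallest integer n is 40.

40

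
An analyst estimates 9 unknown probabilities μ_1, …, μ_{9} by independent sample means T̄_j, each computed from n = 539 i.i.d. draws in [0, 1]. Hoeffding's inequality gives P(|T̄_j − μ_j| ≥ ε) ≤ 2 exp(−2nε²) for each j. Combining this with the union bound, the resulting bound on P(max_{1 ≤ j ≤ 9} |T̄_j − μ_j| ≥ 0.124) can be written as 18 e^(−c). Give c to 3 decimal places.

16.575

Union bound over the 9 events: P(max_{1 ≤ j ≤ 9} |T̄_j − μ_j| ≥ 0.124) ≤ 9·2·exp(−2nε²) = 18 exp(−2·539·0.124²).
So c = 2·539·0.124² = 16.5753.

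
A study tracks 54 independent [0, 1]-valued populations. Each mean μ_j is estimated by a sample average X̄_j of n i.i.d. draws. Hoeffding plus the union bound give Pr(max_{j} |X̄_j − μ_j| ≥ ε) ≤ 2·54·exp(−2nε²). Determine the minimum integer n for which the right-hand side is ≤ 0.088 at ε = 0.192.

97

Need 2·54·exp(−2nε²) ≤ 0.088, i.e. exp(−2nε²) ≤ 0.088/108.
So 2nε² ≥ ln(108/0.088) = 7.112550.
Hence n ≥ 7.112550/(2·0.192²) = 96.470.
The smallest integer n is 97.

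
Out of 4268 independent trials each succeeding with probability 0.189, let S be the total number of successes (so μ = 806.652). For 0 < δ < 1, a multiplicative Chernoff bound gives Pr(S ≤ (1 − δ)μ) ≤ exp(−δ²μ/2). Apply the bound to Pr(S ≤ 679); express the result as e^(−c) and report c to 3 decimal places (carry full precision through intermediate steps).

Write 679 = (1 − δ)μ, so δ = 1 − 679/806.652 = 0.1582492…
Then the exponent is δ²μ/2 = (μ − 679)²/(2μ) = 10.100411.

10.100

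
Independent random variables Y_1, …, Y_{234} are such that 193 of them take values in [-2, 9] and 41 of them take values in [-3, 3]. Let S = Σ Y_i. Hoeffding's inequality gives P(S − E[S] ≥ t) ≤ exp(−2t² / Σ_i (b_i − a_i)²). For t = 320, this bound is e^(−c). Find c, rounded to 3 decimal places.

Σ(b_i − a_i)² = 193·11² + 41·6² = 24829.
c = 2t² / 24829 = 2·320² / 24829 = 8.2484.

8.248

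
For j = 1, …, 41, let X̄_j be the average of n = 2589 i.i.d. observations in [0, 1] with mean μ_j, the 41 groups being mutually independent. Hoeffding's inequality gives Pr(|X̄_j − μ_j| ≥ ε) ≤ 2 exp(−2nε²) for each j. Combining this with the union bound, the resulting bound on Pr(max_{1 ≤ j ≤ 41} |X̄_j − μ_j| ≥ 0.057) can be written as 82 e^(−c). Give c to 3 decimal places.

Union bound over the 41 events: Pr(max_{1 ≤ j ≤ 41} |X̄_j − μ_j| ≥ 0.057) ≤ 41·2·exp(−2nε²) = 82 exp(−2·2589·0.057²).
So c = 2·2589·0.057² = 16.8233.

16.823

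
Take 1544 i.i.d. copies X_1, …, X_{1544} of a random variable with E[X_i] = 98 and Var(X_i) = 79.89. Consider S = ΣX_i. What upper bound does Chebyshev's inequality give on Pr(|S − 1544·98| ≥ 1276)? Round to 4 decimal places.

Var(S) = n·Var(X_i) = 1544·79.89 = 123350.16.
Chebyshev: Pr(|S − 1544·98| ≥ 1276) ≤ Var(S)/1276² = 123350.16/1628176 = 0.0758.

0.0758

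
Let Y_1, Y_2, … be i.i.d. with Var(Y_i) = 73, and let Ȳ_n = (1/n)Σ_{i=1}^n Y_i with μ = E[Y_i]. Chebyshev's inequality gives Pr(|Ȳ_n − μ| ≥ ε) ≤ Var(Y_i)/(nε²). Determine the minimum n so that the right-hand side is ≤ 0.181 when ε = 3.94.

Require 73/(n·3.94²) ≤ 0.181, i.e. n ≥ 73/(0.181·3.94²) = 25.981.
The smallest integer n is 26.

26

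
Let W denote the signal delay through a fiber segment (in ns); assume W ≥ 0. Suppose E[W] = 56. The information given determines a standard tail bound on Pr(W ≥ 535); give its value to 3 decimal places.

Only the mean of a non-negative variable is known, so Markov's inequality is the applicable tail bound.
Markov's inequality: for a non-negative random variable, Pr(W ≥ a) ≤ E[W]/a.
Here E[W] = 56 and a = 535, so the bound is 56/535 = 0.1047.

0.105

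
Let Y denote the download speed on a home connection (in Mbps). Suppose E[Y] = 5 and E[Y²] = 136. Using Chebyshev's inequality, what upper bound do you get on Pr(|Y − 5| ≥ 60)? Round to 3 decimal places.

Var(Y) = E[Y²] − (E[Y])² = 136 − 25 = 111.
Chebyshev's inequality: Pr(|Y − μ| ≥ t) ≤ Var(Y)/t² = 111/3600 = 0.0308.

0.031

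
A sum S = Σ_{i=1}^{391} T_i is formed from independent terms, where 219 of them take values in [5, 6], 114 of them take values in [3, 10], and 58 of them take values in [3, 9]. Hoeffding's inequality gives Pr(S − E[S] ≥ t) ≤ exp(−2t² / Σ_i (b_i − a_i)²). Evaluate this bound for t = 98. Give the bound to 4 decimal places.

Σ(b_i − a_i)² = 219·1² + 114·7² + 58·6² = 7893.
Exponent = 2·98² / 7893 = 2.43355.
Bound = exp(−2.43355) = 0.08772.

0.0877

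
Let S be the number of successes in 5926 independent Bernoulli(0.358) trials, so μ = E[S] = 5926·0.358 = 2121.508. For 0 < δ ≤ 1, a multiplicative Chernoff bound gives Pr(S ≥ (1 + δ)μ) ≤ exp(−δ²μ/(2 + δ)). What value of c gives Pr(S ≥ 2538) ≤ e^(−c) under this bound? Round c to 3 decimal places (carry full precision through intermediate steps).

37.228

Write 2538 = (1 + δ)μ, so δ = 2538/2121.508 − 1 = 0.1963188…
Then the exponent is δ²μ/(2 + δ) = (2538 − μ)² / (μ·(2 + δ)) = 37.228305.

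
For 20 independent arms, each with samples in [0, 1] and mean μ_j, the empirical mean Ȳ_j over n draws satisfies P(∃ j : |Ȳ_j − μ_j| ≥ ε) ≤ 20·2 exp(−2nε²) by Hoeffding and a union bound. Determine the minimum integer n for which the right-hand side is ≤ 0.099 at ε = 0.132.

Need 2·20·exp(−2nε²) ≤ 0.099, i.e. exp(−2nε²) ≤ 0.099/40.
So 2nε² ≥ ln(40/0.099) = 6.001515.
Hence n ≥ 6.001515/(2·0.132²) = 172.220.
The smallest integer n is 173.

173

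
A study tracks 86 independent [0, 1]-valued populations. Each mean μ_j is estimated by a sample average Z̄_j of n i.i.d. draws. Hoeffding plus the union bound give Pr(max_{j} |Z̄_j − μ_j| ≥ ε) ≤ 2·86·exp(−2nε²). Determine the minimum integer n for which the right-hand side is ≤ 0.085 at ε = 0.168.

135

Need 2·86·exp(−2nε²) ≤ 0.085, i.e. exp(−2nε²) ≤ 0.085/172.
So 2nε² ≥ ln(172/0.085) = 7.612598.
Hence n ≥ 7.612598/(2·0.168²) = 134.860.
The smallest integer n is 135.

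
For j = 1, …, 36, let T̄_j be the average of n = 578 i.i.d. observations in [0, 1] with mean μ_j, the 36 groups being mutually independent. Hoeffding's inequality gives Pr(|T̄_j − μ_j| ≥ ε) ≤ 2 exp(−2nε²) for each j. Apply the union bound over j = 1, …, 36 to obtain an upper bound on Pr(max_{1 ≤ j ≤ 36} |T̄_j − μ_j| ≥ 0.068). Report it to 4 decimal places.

Per-experiment Hoeffding bound: 2·exp(−2·578·0.068²) = 2·exp(−5.34534) = 0.0095406.
Union bound over 36 events: 36·0.0095406 = 0.34346.

0.3435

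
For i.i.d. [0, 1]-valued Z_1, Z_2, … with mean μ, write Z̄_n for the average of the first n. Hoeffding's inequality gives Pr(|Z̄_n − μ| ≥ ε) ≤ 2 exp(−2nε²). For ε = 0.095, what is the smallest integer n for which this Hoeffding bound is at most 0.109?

162

Require 2·exp(−2nε²) ≤ 0.109, i.e. 2nε² ≥ ln(2/0.109) = 2.909555.
So n ≥ 2.909555 / (2·0.095²) = 161.194.
The smallest integer n is 162.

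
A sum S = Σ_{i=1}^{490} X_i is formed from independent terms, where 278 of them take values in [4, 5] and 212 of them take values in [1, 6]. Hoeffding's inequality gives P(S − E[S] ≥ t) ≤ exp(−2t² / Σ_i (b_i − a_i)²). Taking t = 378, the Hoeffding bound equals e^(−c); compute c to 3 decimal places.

51.231

Σ(b_i − a_i)² = 278·1² + 212·5² = 5578.
c = 2t² / 5578 = 2·378² / 5578 = 51.2313.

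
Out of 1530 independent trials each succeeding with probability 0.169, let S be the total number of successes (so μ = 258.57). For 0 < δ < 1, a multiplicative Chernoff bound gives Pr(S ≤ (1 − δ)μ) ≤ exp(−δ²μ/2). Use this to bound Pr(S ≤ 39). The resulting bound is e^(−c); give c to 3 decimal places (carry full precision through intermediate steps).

Write 39 = (1 − δ)μ, so δ = 1 − 39/258.57 = 0.8491704…
Then the exponent is δ²μ/2 = (μ − 39)²/(2μ) = 93.226176.

93.226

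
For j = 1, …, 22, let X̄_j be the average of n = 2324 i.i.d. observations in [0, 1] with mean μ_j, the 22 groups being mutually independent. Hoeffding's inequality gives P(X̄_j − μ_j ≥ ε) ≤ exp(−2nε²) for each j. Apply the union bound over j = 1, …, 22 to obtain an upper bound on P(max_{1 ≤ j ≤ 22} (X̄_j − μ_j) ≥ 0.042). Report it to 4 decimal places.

Per-experiment Hoeffding bound: exp(−2·2324·0.042²) = exp(−8.19907) = 0.00027491.
Union bound over 22 events: 22·0.00027491 = 0.00605.

0.0060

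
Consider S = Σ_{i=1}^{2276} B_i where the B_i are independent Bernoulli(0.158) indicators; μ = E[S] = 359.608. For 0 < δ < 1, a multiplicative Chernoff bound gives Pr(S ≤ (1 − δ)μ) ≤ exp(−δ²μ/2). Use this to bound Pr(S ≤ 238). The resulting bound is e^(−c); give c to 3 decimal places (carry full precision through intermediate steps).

20.562

Write 238 = (1 − δ)μ, so δ = 1 − 238/359.608 = 0.3381682…
Then the exponent is δ²μ/2 = (μ − 238)²/(2μ) = 20.561981.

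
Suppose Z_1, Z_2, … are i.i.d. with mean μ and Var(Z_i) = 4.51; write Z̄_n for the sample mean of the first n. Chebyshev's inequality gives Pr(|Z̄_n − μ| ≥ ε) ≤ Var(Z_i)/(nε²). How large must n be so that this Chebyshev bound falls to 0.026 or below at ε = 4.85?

Require 4.51/(n·4.85²) ≤ 0.026, i.e. n ≥ 4.51/(0.026·4.85²) = 7.374.
The smallest integer n is 8.

8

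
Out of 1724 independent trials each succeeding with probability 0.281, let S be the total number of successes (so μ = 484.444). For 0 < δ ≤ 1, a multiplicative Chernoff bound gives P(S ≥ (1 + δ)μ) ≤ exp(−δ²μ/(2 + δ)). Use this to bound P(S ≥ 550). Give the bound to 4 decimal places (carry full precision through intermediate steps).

0.0157

Write 550 = (1 + δ)μ, so δ = 550/484.444 − 1 = 0.1353221…
Then the exponent is δ²μ/(2 + δ) = (550 − μ)² / (μ·(2 + δ)) = 4.154492.
Bound = exp(−4.154492) = 0.01569.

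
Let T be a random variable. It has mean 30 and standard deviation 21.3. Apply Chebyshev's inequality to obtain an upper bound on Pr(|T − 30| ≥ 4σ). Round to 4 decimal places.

Chebyshev: Pr(|T − μ| ≥ t) ≤ Var(T)/t².
Var(T) = σ² = 21.3² = 453.69.
t = 4·21.3 = 85.2.
Bound = 453.69 / 7259.04 = 0.0625.

0.0625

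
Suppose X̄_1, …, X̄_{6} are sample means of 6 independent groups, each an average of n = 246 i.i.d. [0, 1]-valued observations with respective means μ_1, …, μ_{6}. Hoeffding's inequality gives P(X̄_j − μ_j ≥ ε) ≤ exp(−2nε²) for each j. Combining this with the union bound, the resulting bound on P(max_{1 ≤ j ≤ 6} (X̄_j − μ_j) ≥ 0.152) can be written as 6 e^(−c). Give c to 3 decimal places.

11.367

Union bound over the 6 events: P(max_{1 ≤ j ≤ 6} (X̄_j − μ_j) ≥ 0.152) ≤ 6·exp(−2nε²) = 6 exp(−2·246·0.152²).
So c = 2·246·0.152² = 11.3672.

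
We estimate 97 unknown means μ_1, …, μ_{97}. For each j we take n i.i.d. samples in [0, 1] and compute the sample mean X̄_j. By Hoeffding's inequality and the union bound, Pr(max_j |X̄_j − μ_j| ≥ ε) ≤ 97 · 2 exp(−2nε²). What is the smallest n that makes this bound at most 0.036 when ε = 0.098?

448

Need 2·97·exp(−2nε²) ≤ 0.036, i.e. exp(−2nε²) ≤ 0.036/194.
So 2nε² ≥ ln(194/0.036) = 8.592094.
Hence n ≥ 8.592094/(2·0.098²) = 447.319.
The smallest integer n is 448.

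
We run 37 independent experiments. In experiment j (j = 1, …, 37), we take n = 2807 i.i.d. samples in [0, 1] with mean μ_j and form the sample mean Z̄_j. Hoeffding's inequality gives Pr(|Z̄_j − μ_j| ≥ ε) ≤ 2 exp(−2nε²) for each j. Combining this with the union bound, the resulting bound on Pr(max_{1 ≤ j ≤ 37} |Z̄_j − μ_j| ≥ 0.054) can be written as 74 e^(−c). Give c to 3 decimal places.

16.370

Union bound over the 37 events: Pr(max_{1 ≤ j ≤ 37} |Z̄_j − μ_j| ≥ 0.054) ≤ 37·2·exp(−2nε²) = 74 exp(−2·2807·0.054²).
So c = 2·2807·0.054² = 16.3704.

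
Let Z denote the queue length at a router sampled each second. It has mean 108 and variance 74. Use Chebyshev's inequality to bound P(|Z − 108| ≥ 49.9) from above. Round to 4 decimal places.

Chebyshev: P(|Z − μ| ≥ t) ≤ Var(Z)/t².
Bound = 74 / 2490.01 = 0.0297.

0.0297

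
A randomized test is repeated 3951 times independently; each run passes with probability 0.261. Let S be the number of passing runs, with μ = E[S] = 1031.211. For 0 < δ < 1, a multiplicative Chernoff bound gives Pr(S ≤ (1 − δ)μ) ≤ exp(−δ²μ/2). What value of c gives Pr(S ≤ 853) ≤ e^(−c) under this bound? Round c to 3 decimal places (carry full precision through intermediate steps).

15.399

Write 853 = (1 − δ)μ, so δ = 1 − 853/1031.211 = 0.1728172…
Then the exponent is δ²μ/2 = (μ − 853)²/(2μ) = 15.398963.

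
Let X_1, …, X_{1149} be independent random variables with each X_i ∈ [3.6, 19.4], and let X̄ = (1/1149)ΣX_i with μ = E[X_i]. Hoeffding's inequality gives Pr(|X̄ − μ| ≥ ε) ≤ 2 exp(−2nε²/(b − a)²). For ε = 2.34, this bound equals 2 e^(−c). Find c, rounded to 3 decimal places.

50.404

c = 2nε²/(b − a)² = 2·1149·2.34² / 15.8² = 50.4043.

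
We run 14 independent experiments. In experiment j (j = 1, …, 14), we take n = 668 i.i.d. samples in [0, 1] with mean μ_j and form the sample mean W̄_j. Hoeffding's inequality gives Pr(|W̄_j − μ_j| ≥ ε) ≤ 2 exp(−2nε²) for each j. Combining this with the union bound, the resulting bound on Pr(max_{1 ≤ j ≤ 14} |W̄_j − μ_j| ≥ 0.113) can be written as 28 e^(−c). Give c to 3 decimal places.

17.059

Union bound over the 14 events: Pr(max_{1 ≤ j ≤ 14} |W̄_j − μ_j| ≥ 0.113) ≤ 14·2·exp(−2nε²) = 28 exp(−2·668·0.113²).
So c = 2·668·0.113² = 17.0594.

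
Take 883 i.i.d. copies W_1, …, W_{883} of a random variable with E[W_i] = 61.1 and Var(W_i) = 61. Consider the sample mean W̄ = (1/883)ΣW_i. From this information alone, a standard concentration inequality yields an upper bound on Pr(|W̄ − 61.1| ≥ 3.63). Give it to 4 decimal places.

0.0052

With mean and variance of each term known, Chebyshev's inequality bounds the deviation of the sum (or sample mean).
Var(W̄) = Var(W_i)/n = 61/883 = 0.069083.
Chebyshev: Pr(|W̄ − 61.1| ≥ 3.63) ≤ Var(W̄)/(3.63)² = 61/(883·3.63²) = 0.0052.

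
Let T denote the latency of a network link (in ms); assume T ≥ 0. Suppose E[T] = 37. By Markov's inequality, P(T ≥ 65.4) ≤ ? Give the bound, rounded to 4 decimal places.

Markov's inequality: for a non-negative random variable, P(T ≥ a) ≤ E[T]/a.
Here E[T] = 37 and a = 65.4, so the bound is 37/65.4 = 0.5657.

0.5657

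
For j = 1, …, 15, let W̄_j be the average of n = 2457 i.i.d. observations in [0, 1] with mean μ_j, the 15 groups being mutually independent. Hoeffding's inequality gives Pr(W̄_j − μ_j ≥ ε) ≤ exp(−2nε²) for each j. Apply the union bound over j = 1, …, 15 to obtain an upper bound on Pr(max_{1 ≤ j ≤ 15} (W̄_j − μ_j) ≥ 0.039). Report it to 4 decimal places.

Per-experiment Hoeffding bound: exp(−2·2457·0.039²) = exp(−7.47419) = 0.00056754.
Union bound over 15 events: 15·0.00056754 = 0.00851.

0.0085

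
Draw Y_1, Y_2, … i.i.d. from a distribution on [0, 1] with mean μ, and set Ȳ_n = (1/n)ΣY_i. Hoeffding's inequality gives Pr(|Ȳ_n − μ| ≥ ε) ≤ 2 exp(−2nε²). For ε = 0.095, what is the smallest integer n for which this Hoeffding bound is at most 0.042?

215

Require 2·exp(−2nε²) ≤ 0.042, i.e. 2nε² ≥ ln(2/0.042) = 3.863233.
So n ≥ 3.863233 / (2·0.095²) = 214.030.
The smallest integer n is 215.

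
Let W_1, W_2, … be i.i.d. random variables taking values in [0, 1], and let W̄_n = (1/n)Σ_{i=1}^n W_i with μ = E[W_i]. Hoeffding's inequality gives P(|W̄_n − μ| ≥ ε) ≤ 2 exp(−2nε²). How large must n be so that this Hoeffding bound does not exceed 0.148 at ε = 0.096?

142

Require 2·exp(−2nε²) ≤ 0.148, i.e. 2nε² ≥ ln(2/0.148) = 2.603690.
So n ≥ 2.603690 / (2·0.096²) = 141.259.
The smallest integer n is 142.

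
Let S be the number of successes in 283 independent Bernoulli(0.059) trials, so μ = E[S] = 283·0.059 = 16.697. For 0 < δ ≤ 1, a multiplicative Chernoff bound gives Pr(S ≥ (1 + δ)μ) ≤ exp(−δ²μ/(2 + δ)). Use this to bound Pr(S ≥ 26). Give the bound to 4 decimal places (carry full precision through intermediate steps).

0.1317

Write 26 = (1 + δ)μ, so δ = 26/16.697 − 1 = 0.557166…
Then the exponent is δ²μ/(2 + δ) = (26 − μ)² / (μ·(2 + δ)) = 2.026976.
Bound = exp(−2.026976) = 0.13173.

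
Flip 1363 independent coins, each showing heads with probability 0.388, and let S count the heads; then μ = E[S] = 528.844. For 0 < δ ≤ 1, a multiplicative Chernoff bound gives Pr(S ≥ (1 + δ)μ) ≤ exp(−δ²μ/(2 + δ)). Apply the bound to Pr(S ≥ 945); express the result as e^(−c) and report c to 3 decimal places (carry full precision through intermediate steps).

117.506

Write 945 = (1 + δ)μ, so δ = 945/528.844 − 1 = 0.7869164…
Then the exponent is δ²μ/(2 + δ) = (945 − μ)² / (μ·(2 + δ)) = 117.506206.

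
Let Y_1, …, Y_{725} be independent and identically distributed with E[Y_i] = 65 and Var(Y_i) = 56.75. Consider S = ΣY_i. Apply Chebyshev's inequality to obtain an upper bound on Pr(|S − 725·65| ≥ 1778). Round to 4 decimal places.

Var(S) = n·Var(Y_i) = 725·56.75 = 41143.75.
Chebyshev: Pr(|S − 725·65| ≥ 1778) ≤ Var(S)/1778² = 41143.75/3161284 = 0.0130.

0.0130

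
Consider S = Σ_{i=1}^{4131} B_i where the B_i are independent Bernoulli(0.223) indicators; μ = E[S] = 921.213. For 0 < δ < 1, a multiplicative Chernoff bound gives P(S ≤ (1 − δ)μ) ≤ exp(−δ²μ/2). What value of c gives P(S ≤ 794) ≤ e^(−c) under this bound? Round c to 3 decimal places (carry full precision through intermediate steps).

8.784

Write 794 = (1 − δ)μ, so δ = 1 − 794/921.213 = 0.1380929…
Then the exponent is δ²μ/2 = (μ − 794)²/(2μ) = 8.783608.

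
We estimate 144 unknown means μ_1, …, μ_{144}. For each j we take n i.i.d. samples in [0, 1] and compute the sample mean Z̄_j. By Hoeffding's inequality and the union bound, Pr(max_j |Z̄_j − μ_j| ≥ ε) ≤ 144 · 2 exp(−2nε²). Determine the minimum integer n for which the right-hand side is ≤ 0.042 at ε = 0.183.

132

Need 2·144·exp(−2nε²) ≤ 0.042, i.e. exp(−2nε²) ≤ 0.042/288.
So 2nε² ≥ ln(288/0.042) = 8.833046.
Hence n ≥ 8.833046/(2·0.183²) = 131.880.
The smallest integer n is 132.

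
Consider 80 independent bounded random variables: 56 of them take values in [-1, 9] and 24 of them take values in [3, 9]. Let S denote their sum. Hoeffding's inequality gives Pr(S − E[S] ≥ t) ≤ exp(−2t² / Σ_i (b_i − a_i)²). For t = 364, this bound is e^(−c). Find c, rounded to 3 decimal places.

Σ(b_i − a_i)² = 56·10² + 24·6² = 6464.
c = 2t² / 6464 = 2·364² / 6464 = 40.9950.

40.995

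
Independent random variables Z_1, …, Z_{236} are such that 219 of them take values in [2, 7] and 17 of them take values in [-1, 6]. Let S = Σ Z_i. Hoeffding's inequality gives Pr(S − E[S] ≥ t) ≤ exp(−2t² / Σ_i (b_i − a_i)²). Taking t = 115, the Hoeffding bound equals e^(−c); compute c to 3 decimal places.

4.193

Σ(b_i − a_i)² = 219·5² + 17·7² = 6308.
c = 2t² / 6308 = 2·115² / 6308 = 4.1931.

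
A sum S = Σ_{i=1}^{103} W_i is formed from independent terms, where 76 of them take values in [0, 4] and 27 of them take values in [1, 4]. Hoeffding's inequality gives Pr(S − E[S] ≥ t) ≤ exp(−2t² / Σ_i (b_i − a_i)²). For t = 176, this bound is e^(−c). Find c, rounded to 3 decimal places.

Σ(b_i − a_i)² = 76·4² + 27·3² = 1459.
c = 2t² / 1459 = 2·176² / 1459 = 42.4620.

42.462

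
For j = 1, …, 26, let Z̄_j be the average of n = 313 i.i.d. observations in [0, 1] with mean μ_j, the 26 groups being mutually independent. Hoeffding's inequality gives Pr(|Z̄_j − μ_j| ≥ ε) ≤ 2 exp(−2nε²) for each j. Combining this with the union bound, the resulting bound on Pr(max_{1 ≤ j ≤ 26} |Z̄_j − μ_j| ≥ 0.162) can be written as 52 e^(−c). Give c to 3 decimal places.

Union bound over the 26 events: Pr(max_{1 ≤ j ≤ 26} |Z̄_j − μ_j| ≥ 0.162) ≤ 26·2·exp(−2nε²) = 52 exp(−2·313·0.162²).
So c = 2·313·0.162² = 16.4287.

16.429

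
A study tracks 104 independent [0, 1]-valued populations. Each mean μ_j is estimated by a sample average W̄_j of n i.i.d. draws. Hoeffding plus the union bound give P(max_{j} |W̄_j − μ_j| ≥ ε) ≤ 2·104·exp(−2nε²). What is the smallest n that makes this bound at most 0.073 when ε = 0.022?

8218

Need 2·104·exp(−2nε²) ≤ 0.073, i.e. exp(−2nε²) ≤ 0.073/208.
So 2nε² ≥ ln(208/0.073) = 7.954834.
Hence n ≥ 7.954834/(2·0.022²) = 8217.804.
The smallest integer n is 8218.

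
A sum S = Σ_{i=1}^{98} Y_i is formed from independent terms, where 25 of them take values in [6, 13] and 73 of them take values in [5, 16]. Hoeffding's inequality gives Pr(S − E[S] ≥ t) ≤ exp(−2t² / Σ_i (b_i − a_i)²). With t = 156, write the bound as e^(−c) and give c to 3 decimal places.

Σ(b_i − a_i)² = 25·7² + 73·11² = 10058.
c = 2t² / 10058 = 2·156² / 10058 = 4.8391.

4.839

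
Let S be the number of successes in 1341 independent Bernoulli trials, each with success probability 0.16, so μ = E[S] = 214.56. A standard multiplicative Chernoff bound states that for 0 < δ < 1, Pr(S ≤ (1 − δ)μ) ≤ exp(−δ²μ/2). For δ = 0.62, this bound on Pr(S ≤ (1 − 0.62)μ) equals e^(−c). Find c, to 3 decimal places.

41.238

c = δ²μ/2 = 0.62²·214.56/2 = 41.2384.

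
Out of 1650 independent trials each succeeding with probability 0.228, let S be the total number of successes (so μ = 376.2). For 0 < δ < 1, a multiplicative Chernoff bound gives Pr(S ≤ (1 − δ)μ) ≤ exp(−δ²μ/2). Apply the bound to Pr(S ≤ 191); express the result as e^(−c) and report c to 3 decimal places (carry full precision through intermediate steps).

Write 191 = (1 − δ)μ, so δ = 1 − 191/376.2 = 0.4922913…
Then the exponent is δ²μ/2 = (μ − 191)²/(2μ) = 45.586178.

45.586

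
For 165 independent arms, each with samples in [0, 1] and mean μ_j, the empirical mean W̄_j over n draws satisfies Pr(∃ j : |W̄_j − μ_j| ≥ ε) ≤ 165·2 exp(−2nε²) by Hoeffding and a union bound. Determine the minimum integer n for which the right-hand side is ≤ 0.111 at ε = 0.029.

Need 2·165·exp(−2nε²) ≤ 0.111, i.e. exp(−2nε²) ≤ 0.111/330.
So 2nε² ≥ ln(330/0.111) = 7.997318.
Hence n ≥ 7.997318/(2·0.029²) = 4754.648.
The smallest integer n is 4755.

4755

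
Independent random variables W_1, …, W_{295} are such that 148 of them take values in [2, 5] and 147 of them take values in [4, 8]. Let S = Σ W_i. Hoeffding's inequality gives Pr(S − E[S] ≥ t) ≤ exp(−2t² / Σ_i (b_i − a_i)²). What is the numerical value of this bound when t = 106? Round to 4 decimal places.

0.0022

Σ(b_i − a_i)² = 148·3² + 147·4² = 3684.
Exponent = 2·106² / 3684 = 6.09989.
Bound = exp(−6.09989) = 0.00224.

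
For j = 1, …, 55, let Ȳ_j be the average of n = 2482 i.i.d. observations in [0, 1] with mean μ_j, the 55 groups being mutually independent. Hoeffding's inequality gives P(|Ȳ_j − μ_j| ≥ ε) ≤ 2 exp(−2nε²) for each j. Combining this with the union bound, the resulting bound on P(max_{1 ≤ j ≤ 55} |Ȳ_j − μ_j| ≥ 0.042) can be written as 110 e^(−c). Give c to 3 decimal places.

Union bound over the 55 events: P(max_{1 ≤ j ≤ 55} |Ȳ_j − μ_j| ≥ 0.042) ≤ 55·2·exp(−2nε²) = 110 exp(−2·2482·0.042²).
So c = 2·2482·0.042² = 8.7565.

8.756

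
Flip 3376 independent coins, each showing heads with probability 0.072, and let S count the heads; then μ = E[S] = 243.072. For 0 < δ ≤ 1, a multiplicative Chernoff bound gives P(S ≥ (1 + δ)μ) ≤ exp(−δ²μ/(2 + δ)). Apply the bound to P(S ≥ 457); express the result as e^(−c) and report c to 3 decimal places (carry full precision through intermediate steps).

65.372

Write 457 = (1 + δ)μ, so δ = 457/243.072 − 1 = 0.8801014…
Then the exponent is δ²μ/(2 + δ) = (457 − μ)² / (μ·(2 + δ)) = 65.372118.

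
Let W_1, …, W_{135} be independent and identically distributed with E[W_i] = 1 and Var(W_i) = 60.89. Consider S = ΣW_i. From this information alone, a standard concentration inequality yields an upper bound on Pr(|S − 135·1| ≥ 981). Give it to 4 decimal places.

With mean and variance of each term known, Chebyshev's inequality bounds the deviation of the sum (or sample mean).
Var(S) = n·Var(W_i) = 135·60.89 = 8220.15.
Chebyshev: Pr(|S − 135·1| ≥ 981) ≤ Var(S)/981² = 8220.15/962361 = 0.0085.

0.0085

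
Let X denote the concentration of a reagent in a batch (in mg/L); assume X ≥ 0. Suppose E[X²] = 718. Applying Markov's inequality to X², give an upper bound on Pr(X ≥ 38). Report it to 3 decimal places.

Since X ≥ 0, the event {X ≥ 38} is the same as {X² ≥ 1444}.
Markov's inequality applied to X² gives Pr(X² ≥ 1444) ≤ E[X²]/1444 = 718/1444 = 0.4972.

0.497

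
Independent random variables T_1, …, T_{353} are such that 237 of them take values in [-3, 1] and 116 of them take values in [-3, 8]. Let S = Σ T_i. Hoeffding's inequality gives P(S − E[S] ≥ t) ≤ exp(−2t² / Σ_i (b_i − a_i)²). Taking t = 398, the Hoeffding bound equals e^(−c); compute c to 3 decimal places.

Σ(b_i − a_i)² = 237·4² + 116·11² = 17828.
c = 2t² / 17828 = 2·398² / 17828 = 17.7702.

17.770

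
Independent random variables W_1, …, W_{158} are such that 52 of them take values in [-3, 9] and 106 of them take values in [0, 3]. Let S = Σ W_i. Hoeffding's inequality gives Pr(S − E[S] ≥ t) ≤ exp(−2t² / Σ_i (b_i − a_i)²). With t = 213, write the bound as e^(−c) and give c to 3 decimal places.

10.748

Σ(b_i − a_i)² = 52·12² + 106·3² = 8442.
c = 2t² / 8442 = 2·213² / 8442 = 10.7484.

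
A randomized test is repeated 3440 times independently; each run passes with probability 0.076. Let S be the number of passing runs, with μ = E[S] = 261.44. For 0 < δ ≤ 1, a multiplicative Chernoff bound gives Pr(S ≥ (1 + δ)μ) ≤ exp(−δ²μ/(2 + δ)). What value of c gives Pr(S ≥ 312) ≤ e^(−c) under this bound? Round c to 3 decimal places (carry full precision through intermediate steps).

Write 312 = (1 + δ)μ, so δ = 312/261.44 − 1 = 0.1933905…
Then the exponent is δ²μ/(2 + δ) = (312 − μ)² / (μ·(2 + δ)) = 4.457857.

4.458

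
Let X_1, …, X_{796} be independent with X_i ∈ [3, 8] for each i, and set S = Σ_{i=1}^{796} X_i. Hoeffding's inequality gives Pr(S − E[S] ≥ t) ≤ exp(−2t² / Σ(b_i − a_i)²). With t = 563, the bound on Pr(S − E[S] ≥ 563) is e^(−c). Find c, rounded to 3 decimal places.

Σ(b_i − a_i)² = 796·(5)² = 19900.
c = 2t²/19900 = 2·563²/19900 = 31.8562.

31.856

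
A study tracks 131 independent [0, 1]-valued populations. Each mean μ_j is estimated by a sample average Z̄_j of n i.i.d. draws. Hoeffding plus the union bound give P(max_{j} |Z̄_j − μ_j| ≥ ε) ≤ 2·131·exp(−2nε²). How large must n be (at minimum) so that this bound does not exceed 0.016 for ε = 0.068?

Need 2·131·exp(−2nε²) ≤ 0.016, i.e. exp(−2nε²) ≤ 0.016/262.
So 2nε² ≥ ln(262/0.016) = 9.703511.
Hence n ≥ 9.703511/(2·0.068²) = 1049.255.
The smallest integer n is 1050.

1050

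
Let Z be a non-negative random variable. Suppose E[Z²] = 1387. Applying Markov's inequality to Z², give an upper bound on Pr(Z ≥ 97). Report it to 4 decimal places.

0.1474

Since Z ≥ 0, the event {Z ≥ 97} is the same as {Z² ≥ 9409}.
Markov's inequality applied to Z² gives Pr(Z² ≥ 9409) ≤ E[Z²]/9409 = 1387/9409 = 0.1474.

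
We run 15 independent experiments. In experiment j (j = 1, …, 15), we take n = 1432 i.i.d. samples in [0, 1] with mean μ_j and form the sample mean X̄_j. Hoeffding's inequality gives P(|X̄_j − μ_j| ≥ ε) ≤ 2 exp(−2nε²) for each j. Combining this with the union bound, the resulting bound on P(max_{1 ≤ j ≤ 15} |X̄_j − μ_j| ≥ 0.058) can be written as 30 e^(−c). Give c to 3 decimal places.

Union bound over the 15 events: P(max_{1 ≤ j ≤ 15} |X̄_j − μ_j| ≥ 0.058) ≤ 15·2·exp(−2nε²) = 30 exp(−2·1432·0.058²).
So c = 2·1432·0.058² = 9.6345.

9.634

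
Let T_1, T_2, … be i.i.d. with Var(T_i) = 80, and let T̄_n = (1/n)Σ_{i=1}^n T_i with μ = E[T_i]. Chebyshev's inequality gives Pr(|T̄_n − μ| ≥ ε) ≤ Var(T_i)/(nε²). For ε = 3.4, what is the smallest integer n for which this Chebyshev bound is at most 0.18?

39

Require 80/(n·3.4²) ≤ 0.18, i.e. n ≥ 80/(0.18·3.4²) = 38.447.
The smallest integer n is 39.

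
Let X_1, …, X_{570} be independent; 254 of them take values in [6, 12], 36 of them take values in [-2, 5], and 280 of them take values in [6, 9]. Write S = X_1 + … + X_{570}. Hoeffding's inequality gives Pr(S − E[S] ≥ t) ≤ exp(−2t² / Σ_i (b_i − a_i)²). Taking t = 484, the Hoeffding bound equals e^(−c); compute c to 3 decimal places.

34.891

Σ(b_i − a_i)² = 254·6² + 36·7² + 280·3² = 13428.
c = 2t² / 13428 = 2·484² / 13428 = 34.8907.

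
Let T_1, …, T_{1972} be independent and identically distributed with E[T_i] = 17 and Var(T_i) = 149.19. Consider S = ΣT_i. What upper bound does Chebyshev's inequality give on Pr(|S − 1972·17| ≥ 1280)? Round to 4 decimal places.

Var(S) = n·Var(T_i) = 1972·149.19 = 294202.68.
Chebyshev: Pr(|S − 1972·17| ≥ 1280) ≤ Var(S)/1280² = 294202.68/1638400 = 0.1796.

0.1796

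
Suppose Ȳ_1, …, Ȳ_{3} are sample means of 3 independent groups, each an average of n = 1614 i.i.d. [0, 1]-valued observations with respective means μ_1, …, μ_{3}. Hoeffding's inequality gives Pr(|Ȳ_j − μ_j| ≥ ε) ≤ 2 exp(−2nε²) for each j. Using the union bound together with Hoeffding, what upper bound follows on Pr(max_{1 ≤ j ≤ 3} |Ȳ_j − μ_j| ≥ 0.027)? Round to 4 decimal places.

0.5704

Per-experiment Hoeffding bound: 2·exp(−2·1614·0.027²) = 2·exp(−2.35321) = 0.19013.
Union bound over 3 events: 3·0.19013 = 0.57038.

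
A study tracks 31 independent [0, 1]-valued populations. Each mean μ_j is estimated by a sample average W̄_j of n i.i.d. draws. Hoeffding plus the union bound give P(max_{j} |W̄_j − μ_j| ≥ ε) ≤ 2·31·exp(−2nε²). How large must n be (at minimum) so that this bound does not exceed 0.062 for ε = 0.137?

185

Need 2·31·exp(−2nε²) ≤ 0.062, i.e. exp(−2nε²) ≤ 0.062/62.
So 2nε² ≥ ln(62/0.062) = 6.907755.
Hence n ≥ 6.907755/(2·0.137²) = 184.020.
The smallest integer n is 185.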